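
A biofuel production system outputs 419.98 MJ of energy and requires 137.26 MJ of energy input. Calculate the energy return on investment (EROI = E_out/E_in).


EROI = E_out / E_in
= 419.98 / 137.26
= 3.0597

3.0597


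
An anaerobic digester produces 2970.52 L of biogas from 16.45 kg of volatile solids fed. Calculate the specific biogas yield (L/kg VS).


Y = V / VS
= 2970.52 / 16.45
= 180.5787 L/kg VS

180.5787 L/kg VS


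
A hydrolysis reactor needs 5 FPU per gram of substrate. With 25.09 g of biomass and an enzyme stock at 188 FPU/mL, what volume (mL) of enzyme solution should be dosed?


V = dosage * m_sub / activity
V = 5 * 25.09 / 188
V = 0.6673 mL

0.6673 mL


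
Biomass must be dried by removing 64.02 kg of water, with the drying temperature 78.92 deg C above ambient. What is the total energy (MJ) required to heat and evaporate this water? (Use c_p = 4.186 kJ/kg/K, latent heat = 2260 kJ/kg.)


E = m_water * (4.186 * dT + 2260) / 1000
= 64.02 * (4.186 * 78.92 + 2260) / 1000
= 165.8348 MJ

165.8348 MJ


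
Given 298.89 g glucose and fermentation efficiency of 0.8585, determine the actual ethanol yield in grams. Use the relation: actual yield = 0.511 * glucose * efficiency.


Actual ethanol: m = 0.511 * 298.89 * 0.8585
m = 131.1211 g

131.1211 g


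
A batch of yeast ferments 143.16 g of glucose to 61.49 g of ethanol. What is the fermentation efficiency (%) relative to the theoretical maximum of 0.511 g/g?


Fermentation efficiency = (actual / (0.511 * glucose)) * 100
= (61.49 / (0.511 * 143.16)) * 100
= 84.0547%

84.0547%


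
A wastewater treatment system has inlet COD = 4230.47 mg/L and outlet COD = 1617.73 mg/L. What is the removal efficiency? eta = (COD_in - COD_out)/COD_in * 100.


eta = (COD_in - COD_out) / COD_in * 100
= (4230.47 - 1617.73) / 4230.47 * 100
= 61.7600%

61.7600%


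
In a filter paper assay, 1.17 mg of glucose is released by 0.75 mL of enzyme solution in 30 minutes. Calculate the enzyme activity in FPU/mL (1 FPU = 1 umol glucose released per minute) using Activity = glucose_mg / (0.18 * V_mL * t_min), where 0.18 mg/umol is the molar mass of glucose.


Activity = glucose_mg / (0.18 mg/umol * V_mL * t_min)
= 1.17 / (0.18 * 0.75 * 30)
= 0.2889 FPU/mL

0.2889 FPU/mL


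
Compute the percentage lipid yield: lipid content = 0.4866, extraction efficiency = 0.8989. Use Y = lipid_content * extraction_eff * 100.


Y = lipid_content * extraction_eff * 100
= 0.4866 * 0.8989 * 100
= 43.7405%

43.7405%


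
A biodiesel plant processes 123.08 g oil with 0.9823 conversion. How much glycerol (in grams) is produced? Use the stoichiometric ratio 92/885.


glycerol = oil * conv * (92/885)
= 123.08 * 0.9823 * 92 / 885
= 12.5683 g

12.5683 g


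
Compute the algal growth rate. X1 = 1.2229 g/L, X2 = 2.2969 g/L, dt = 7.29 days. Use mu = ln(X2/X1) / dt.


mu = ln(X2/X1) / dt
= ln(2.2969/1.2229) / 7.29
= 0.0865 per day

0.0865 per day


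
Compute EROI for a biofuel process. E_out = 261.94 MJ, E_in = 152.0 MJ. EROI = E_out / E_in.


EROI = E_out / E_in
= 261.94 / 152.0
= 1.7233

1.7233


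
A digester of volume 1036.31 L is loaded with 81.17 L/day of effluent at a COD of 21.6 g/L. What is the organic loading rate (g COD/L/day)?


OLR = Q * S / V
= 81.17 * 21.6 / 1036.31
= 1.6918 g/L/day

1.6918 g/L/day


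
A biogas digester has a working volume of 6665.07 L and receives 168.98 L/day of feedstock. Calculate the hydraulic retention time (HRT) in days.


HRT = V / Q
= 6665.07 / 168.98
= 39.4430 days

39.4430 days


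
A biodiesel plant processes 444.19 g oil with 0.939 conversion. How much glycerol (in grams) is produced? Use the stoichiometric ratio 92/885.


glycerol = oil * conv * (92/885)
= 444.19 * 0.939 * 92 / 885
= 43.3590 g

43.3590 g


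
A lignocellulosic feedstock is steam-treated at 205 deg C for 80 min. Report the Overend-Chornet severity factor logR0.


logR0 = log10(t * exp((T - 100) / 14.75))
= log10(80 * exp((205 - 100) / 14.75))
= 4.9947

4.9947


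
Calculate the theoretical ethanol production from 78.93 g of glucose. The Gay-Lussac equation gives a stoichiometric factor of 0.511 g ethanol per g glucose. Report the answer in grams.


Theoretical ethanol yield: m_EtOH = 0.511 * m_glucose
m_EtOH = 0.511 * 78.93 = 40.3332 g

40.3332 g


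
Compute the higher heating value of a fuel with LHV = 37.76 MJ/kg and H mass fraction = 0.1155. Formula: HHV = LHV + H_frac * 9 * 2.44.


HHV = LHV + H_frac * 9 * 2.44
= 37.76 + 0.1155 * 9 * 2.44
= 40.2964 MJ/kg

40.2964 MJ/kg


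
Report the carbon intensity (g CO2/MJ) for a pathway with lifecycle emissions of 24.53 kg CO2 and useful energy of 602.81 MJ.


CI = CO2 * 1000 / E
= 24.53 * 1000 / 602.81
= 40.6928 g CO2/MJ

40.6928 g CO2/MJ


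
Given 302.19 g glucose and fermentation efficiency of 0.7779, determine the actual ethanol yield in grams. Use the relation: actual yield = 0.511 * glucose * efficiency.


Actual ethanol: m = 0.511 * 302.19 * 0.7779
m = 120.1226 g

120.1226 g


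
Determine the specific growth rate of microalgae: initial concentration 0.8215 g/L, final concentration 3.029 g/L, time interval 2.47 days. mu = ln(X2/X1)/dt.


mu = ln(X2/X1) / dt
= ln(3.029/0.8215) / 2.47
= 0.5283 per day

0.5283 per day


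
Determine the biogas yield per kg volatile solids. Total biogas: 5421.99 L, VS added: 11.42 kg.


Y = V / VS
= 5421.99 / 11.42
= 474.7802 L/kg VS

474.7802 L/kg VS


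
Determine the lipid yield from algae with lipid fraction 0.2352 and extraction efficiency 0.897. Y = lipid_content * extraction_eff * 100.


Y = lipid_content * extraction_eff * 100
= 0.2352 * 0.897 * 100
= 21.0974%

21.0974%


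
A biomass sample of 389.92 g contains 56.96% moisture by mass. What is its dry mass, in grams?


Wd = Ww * (1 - MC/100)
= 389.92 * (1 - 56.96/100)
= 167.8216 g

167.8216 g


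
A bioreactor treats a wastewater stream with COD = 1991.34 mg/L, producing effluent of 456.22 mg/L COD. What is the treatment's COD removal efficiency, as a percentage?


eta = (COD_in - COD_out) / COD_in * 100
= (1991.34 - 456.22) / 1991.34 * 100
= 77.0898%

77.0898%


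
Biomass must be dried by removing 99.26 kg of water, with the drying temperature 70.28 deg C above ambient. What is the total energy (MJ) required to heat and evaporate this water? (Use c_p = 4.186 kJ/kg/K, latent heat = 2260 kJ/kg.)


E = m_water * (4.186 * dT + 2260) / 1000
= 99.26 * (4.186 * 70.28 + 2260) / 1000
= 253.5291 MJ

253.5291 MJ


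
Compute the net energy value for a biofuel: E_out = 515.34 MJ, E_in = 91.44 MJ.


NEV = E_out - E_in
= 515.34 - 91.44
= 423.9000 MJ

423.9000 MJ


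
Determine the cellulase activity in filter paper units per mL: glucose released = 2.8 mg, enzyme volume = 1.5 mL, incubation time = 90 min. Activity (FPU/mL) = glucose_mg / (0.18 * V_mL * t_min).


Activity = glucose_mg / (0.18 mg/umol * V_mL * t_min)
= 2.8 / (0.18 * 1.5 * 90)
= 0.1152 FPU/mL

0.1152 FPU/mL


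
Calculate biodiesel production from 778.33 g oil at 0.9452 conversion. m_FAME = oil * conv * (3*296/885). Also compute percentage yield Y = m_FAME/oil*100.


m_FAME = oil * conv * (3 * 296 / 885) = oil * conv * (888/885)
= 778.33 * 0.9452 * 888 / 885
= 738.1713 g
Y = m_FAME / oil * 100 = conv * (888/885) * 100
= 0.9452 * 888 / 885 * 100
= 94.84%

738.1713 g FAME; Y = 94.84%


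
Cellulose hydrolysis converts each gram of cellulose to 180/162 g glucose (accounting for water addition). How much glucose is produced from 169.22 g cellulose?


glucose = cellulose * 180/162
= 169.22 * 180/162
= 188.0222 g

188.0222 g


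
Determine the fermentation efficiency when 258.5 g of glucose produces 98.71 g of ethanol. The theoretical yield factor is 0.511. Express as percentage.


Fermentation efficiency = (actual / (0.511 * glucose)) * 100
= (98.71 / (0.511 * 258.5)) * 100
= 74.7274%

74.7274%


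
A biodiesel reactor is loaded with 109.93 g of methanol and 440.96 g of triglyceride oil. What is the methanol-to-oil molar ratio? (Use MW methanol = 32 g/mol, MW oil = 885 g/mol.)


Molar ratio = n_MeOH / n_oil = (MeOH/32) / (oil/885) = (MeOH * 885) / (32 * oil)
= (109.93 * 885) / (32 * 440.96)
= 6.8946

6.8946


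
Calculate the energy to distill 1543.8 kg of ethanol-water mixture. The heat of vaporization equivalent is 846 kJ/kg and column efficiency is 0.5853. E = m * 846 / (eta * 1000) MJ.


E = m * 846 / (eta * 1000)
= 1543.8 * 846 / (0.5853 * 1000)
= 2231.4280 MJ

2231.4280 MJ


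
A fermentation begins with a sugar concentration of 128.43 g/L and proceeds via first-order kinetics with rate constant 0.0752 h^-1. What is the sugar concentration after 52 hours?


S = S0 * exp(-k * t)
S = 128.43 * exp(-0.0752 * 52)
S = 2.5728 g/L

2.5728 g/L


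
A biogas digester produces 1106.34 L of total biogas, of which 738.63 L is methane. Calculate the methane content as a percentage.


CH4% = V_CH4 / V_total * 100
= 738.63 / 1106.34 * 100
= 66.7634%

66.7634%


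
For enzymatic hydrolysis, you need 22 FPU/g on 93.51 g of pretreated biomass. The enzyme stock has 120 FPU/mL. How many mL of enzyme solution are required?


V = dosage * m_sub / activity
V = 22 * 93.51 / 120
V = 17.1435 mL

17.1435 mL


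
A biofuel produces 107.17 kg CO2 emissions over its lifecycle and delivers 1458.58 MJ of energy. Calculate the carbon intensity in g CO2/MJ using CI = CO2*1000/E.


CI = CO2 * 1000 / E
= 107.17 * 1000 / 1458.58
= 73.4756 g CO2/MJ

73.4756 g CO2/MJ


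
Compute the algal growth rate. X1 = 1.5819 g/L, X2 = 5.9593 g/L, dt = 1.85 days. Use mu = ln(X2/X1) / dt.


mu = ln(X2/X1) / dt
= ln(5.9593/1.5819) / 1.85
= 0.7169 per day

0.7169 per day


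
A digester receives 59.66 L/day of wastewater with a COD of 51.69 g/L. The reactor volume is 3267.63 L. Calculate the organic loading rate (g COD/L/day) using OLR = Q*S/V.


OLR = Q * S / V
= 59.66 * 51.69 / 3267.63
= 0.9437 g/L/day

0.9437 g/L/day


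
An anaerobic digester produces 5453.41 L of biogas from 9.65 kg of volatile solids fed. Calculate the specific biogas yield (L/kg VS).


Y = V / VS
= 5453.41 / 9.65
= 565.1202 L/kg VS

565.1202 L/kg VS


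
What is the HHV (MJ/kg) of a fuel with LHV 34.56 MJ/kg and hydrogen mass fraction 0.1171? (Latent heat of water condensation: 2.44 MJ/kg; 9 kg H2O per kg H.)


HHV = LHV + H_frac * 9 * 2.44
= 34.56 + 0.1171 * 9 * 2.44
= 37.1315 MJ/kg

37.1315 MJ/kg


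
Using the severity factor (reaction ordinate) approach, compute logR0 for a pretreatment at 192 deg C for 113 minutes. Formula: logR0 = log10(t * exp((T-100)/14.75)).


logR0 = log10(t * exp((T - 100) / 14.75))
= log10(113 * exp((192 - 100) / 14.75))
= 4.7619

4.7619


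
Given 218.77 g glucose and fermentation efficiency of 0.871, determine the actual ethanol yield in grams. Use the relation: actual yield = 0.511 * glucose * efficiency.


Actual ethanol: m = 0.511 * 218.77 * 0.871
m = 97.3704 g

97.3704 g


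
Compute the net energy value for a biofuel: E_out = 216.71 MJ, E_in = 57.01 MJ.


NEV = E_out - E_in
= 216.71 - 57.01
= 159.7000 MJ

159.7000 MJ


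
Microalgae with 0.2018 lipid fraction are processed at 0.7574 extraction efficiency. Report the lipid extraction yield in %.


Y = lipid_content * extraction_eff * 100
= 0.2018 * 0.7574 * 100
= 15.2843%

15.2843%


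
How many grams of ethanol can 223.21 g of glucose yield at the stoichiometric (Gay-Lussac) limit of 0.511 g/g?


Theoretical ethanol yield: m_EtOH = 0.511 * m_glucose
m_EtOH = 0.511 * 223.21 = 114.0603 g

114.0603 g


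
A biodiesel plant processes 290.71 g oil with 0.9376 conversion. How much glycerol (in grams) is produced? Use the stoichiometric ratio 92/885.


glycerol = oil * conv * (92/885)
= 290.71 * 0.9376 * 92 / 885
= 28.3349 g

28.3349 g


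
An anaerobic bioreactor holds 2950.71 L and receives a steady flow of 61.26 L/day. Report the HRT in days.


HRT = V / Q
= 2950.71 / 61.26
= 48.1670 days

48.1670 days


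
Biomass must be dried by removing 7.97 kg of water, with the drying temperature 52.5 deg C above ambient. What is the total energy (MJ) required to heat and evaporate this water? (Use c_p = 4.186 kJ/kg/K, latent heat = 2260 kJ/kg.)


E = m_water * (4.186 * dT + 2260) / 1000
= 7.97 * (4.186 * 52.5 + 2260) / 1000
= 19.7637 MJ

19.7637 MJ


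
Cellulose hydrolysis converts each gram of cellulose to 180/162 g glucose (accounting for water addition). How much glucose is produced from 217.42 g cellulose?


glucose = cellulose * 180/162
= 217.42 * 180/162
= 241.5778 g

241.5778 g


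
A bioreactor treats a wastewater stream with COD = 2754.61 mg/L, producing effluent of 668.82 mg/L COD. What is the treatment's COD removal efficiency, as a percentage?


eta = (COD_in - COD_out) / COD_in * 100
= (2754.61 - 668.82) / 2754.61 * 100
= 75.7200%

75.7200%


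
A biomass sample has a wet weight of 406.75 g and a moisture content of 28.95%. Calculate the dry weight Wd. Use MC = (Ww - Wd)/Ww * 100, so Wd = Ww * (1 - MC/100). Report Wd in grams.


Wd = Ww * (1 - MC/100)
= 406.75 * (1 - 28.95/100)
= 288.9959 g

288.9959 g


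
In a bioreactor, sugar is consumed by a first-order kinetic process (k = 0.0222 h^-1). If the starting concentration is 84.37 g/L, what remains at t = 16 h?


S = S0 * exp(-k * t)
S = 84.37 * exp(-0.0222 * 16)
S = 59.1462 g/L

59.1462 g/L


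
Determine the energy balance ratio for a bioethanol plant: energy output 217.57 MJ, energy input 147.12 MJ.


EROI = E_out / E_in
= 217.57 / 147.12
= 1.4789

1.4789


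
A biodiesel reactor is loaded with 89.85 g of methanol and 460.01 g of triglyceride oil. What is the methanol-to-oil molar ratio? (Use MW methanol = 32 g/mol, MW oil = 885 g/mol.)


Molar ratio = n_MeOH / n_oil = (MeOH/32) / (oil/885) = (MeOH * 885) / (32 * oil)
= (89.85 * 885) / (32 * 460.01)
= 5.4019

5.4019


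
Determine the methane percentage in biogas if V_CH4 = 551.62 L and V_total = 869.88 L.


CH4% = V_CH4 / V_total * 100
= 551.62 / 869.88 * 100
= 63.4133%

63.4133%


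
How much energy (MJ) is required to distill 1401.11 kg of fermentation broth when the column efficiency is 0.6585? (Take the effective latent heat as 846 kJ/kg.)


E = m * 846 / (eta * 1000)
= 1401.11 * 846 / (0.6585 * 1000)
= 1800.0593 MJ

1800.0593 MJ


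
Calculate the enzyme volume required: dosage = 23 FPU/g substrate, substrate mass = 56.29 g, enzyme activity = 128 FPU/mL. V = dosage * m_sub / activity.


V = dosage * m_sub / activity
V = 23 * 56.29 / 128
V = 10.1146 mL

10.1146 mL


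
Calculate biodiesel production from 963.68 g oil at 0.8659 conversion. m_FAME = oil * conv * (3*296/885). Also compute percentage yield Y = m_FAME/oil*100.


m_FAME = oil * conv * (3 * 296 / 885) = oil * conv * (888/885)
= 963.68 * 0.8659 * 888 / 885
= 837.2792 g
Y = m_FAME / oil * 100 = conv * (888/885) * 100
= 0.8659 * 888 / 885 * 100
= 86.88%

837.2792 g FAME; Y = 86.88%


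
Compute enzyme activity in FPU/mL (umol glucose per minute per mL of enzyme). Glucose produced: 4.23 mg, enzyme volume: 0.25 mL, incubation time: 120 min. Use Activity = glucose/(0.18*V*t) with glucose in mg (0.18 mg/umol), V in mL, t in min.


Activity = glucose_mg / (0.18 mg/umol * V_mL * t_min)
= 4.23 / (0.18 * 0.25 * 120)
= 0.7833 FPU/mL

0.7833 FPU/mL


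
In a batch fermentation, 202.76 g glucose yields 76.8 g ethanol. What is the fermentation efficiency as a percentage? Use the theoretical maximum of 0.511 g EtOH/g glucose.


Fermentation efficiency = (actual / (0.511 * glucose)) * 100
= (76.8 / (0.511 * 202.76)) * 100
= 74.1239%

74.1239%


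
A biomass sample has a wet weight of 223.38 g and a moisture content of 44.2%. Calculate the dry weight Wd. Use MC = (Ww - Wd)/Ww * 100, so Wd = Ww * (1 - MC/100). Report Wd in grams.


Wd = Ww * (1 - MC/100)
= 223.38 * (1 - 44.2/100)
= 124.6460 g

124.6460 g


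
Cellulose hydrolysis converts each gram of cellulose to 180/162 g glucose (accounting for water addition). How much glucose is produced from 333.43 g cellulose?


glucose = cellulose * 180/162
= 333.43 * 180/162
= 370.4778 g

370.4778 g


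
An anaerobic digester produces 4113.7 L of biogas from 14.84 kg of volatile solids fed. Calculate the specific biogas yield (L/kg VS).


Y = V / VS
= 4113.7 / 14.84
= 277.2035 L/kg VS

277.2035 L/kg VS


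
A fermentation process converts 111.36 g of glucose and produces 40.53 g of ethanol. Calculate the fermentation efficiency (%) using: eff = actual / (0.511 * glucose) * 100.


Fermentation efficiency = (actual / (0.511 * glucose)) * 100
= (40.53 / (0.511 * 111.36)) * 100
= 71.2240%

71.2240%


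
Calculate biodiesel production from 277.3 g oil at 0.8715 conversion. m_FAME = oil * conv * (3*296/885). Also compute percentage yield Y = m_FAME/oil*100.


m_FAME = oil * conv * (3 * 296 / 885) = oil * conv * (888/885)
= 277.3 * 0.8715 * 888 / 885
= 242.4862 g
Y = m_FAME / oil * 100 = conv * (888/885) * 100
= 0.8715 * 888 / 885 * 100
= 87.45%

242.4862 g FAME; Y = 87.45%


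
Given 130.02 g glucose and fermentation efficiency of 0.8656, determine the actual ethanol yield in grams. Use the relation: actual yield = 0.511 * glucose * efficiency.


Actual ethanol: m = 0.511 * 130.02 * 0.8656
m = 57.5107 g

57.5107 g


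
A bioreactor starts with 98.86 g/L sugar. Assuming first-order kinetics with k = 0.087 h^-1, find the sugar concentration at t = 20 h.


S = S0 * exp(-k * t)
S = 98.86 * exp(-0.087 * 20)
S = 17.3519 g/L

17.3519 g/L


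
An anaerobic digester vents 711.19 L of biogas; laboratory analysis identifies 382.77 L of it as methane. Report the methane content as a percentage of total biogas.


CH4% = V_CH4 / V_total * 100
= 382.77 / 711.19 * 100
= 53.8211%

53.8211%


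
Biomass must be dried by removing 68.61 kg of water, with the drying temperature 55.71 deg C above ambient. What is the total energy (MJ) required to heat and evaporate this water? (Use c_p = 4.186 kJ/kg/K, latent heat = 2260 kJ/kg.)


E = m_water * (4.186 * dT + 2260) / 1000
= 68.61 * (4.186 * 55.71 + 2260) / 1000
= 171.0586 MJ

171.0586 MJ


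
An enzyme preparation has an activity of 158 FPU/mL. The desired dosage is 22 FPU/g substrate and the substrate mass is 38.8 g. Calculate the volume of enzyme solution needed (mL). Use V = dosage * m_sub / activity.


V = dosage * m_sub / activity
V = 22 * 38.8 / 158
V = 5.4025 mL

5.4025 mL


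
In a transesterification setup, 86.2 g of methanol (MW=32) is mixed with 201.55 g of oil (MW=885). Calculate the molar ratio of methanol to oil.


Molar ratio = n_MeOH / n_oil = (MeOH/32) / (oil/885) = (MeOH * 885) / (32 * oil)
= (86.2 * 885) / (32 * 201.55)
= 11.8282

11.8282


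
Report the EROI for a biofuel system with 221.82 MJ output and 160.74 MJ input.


EROI = E_out / E_in
= 221.82 / 160.74
= 1.3800

1.3800


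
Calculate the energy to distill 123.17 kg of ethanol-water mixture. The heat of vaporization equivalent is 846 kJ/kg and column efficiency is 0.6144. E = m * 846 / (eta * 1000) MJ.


E = m * 846 / (eta * 1000)
= 123.17 * 846 / (0.6144 * 1000)
= 169.5993 MJ

169.5993 MJ


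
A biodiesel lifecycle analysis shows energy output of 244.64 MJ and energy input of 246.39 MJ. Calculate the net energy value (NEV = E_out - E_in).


NEV = E_out - E_in
= 244.64 - 246.39
= -1.7500 MJ

-1.7500 MJ


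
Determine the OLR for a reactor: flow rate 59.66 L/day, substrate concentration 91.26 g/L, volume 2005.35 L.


OLR = Q * S / V
= 59.66 * 91.26 / 2005.35
= 2.7150 g/L/day

2.7150 g/L/day


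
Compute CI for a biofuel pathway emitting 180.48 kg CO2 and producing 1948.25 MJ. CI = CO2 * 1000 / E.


CI = CO2 * 1000 / E
= 180.48 * 1000 / 1948.25
= 92.6370 g CO2/MJ

92.6370 g CO2/MJ


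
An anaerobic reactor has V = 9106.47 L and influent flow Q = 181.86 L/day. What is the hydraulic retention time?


HRT = V / Q
= 9106.47 / 181.86
= 50.0741 days

50.0741 days


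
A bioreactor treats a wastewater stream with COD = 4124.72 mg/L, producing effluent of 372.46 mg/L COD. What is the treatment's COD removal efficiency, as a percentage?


eta = (COD_in - COD_out) / COD_in * 100
= (4124.72 - 372.46) / 4124.72 * 100
= 90.9701%

90.9701%


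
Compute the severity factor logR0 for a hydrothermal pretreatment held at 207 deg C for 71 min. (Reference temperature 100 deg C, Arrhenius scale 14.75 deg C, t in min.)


logR0 = log10(t * exp((T - 100) / 14.75))
= log10(71 * exp((207 - 100) / 14.75))
= 5.0017

5.0017


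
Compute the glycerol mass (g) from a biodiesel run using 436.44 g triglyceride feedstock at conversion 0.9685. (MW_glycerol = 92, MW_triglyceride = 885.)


glycerol = oil * conv * (92/885)
= 436.44 * 0.9685 * 92 / 885
= 43.9409 g

43.9409 g


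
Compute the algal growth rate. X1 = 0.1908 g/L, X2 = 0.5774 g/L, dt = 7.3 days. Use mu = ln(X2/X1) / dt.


mu = ln(X2/X1) / dt
= ln(0.5774/0.1908) / 7.3
= 0.1517 per day

0.1517 per day


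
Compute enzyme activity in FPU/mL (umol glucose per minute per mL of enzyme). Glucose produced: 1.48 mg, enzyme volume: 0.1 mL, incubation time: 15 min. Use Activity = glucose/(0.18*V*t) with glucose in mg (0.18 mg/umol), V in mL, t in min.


Activity = glucose_mg / (0.18 mg/umol * V_mL * t_min)
= 1.48 / (0.18 * 0.1 * 15)
= 5.4815 FPU/mL

5.4815 FPU/mL


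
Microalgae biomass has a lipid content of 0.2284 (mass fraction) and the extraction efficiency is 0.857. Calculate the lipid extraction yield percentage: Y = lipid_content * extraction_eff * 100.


Y = lipid_content * extraction_eff * 100
= 0.2284 * 0.857 * 100
= 19.5739%

19.5739%


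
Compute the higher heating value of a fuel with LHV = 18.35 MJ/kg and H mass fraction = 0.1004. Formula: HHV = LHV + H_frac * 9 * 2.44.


HHV = LHV + H_frac * 9 * 2.44
= 18.35 + 0.1004 * 9 * 2.44
= 20.5548 MJ/kg

20.5548 MJ/kg


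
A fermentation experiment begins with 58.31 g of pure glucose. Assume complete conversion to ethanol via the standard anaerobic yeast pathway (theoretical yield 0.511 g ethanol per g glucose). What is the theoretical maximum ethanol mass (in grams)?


Theoretical ethanol yield: m_EtOH = 0.511 * m_glucose
m_EtOH = 0.511 * 58.31 = 29.7964 g

29.7964 g


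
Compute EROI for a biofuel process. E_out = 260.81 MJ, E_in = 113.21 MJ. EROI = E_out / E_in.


EROI = E_out / E_in
= 260.81 / 113.21
= 2.3038

2.3038


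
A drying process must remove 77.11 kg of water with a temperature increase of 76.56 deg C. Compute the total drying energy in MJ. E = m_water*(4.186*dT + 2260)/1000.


E = m_water * (4.186 * dT + 2260) / 1000
= 77.11 * (4.186 * 76.56 + 2260) / 1000
= 198.9808 MJ

198.9808 MJ


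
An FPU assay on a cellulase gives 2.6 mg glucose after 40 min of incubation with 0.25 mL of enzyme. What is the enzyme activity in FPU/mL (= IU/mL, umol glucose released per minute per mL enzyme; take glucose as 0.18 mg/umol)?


Activity = glucose_mg / (0.18 mg/umol * V_mL * t_min)
= 2.6 / (0.18 * 0.25 * 40)
= 1.4444 FPU/mL

1.4444 FPU/mL


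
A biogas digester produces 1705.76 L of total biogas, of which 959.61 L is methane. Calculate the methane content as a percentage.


CH4% = V_CH4 / V_total * 100
= 959.61 / 1705.76 * 100
= 56.2570%

56.2570%


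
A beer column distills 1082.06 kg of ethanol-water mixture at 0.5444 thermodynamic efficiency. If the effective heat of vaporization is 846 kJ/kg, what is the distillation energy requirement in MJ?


E = m * 846 / (eta * 1000)
= 1082.06 * 846 / (0.5444 * 1000)
= 1681.5260 MJ

1681.5260 MJ


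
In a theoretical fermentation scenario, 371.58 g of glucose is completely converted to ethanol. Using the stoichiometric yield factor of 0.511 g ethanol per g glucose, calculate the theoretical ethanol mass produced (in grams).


Theoretical ethanol yield: m_EtOH = 0.511 * m_glucose
m_EtOH = 0.511 * 371.58 = 189.8774 g

189.8774 g


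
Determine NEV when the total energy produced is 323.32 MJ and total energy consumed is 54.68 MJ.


NEV = E_out - E_in
= 323.32 - 54.68
= 268.6400 MJ

268.6400 MJ


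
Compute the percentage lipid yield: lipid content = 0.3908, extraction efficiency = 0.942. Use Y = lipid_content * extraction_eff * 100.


Y = lipid_content * extraction_eff * 100
= 0.3908 * 0.942 * 100
= 36.8134%

36.8134%


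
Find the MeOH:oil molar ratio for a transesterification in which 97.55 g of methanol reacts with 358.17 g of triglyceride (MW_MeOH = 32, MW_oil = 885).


Molar ratio = n_MeOH / n_oil = (MeOH/32) / (oil/885) = (MeOH * 885) / (32 * oil)
= (97.55 * 885) / (32 * 358.17)
= 7.5324

7.5324


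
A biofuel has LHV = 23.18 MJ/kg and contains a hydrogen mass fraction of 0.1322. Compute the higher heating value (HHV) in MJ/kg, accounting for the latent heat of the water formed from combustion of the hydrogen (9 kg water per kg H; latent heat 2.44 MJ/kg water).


HHV = LHV + H_frac * 9 * 2.44
= 23.18 + 0.1322 * 9 * 2.44
= 26.0831 MJ/kg

26.0831 MJ/kg


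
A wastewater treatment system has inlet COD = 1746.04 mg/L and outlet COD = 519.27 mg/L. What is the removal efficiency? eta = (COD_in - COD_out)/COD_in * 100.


eta = (COD_in - COD_out) / COD_in * 100
= (1746.04 - 519.27) / 1746.04 * 100
= 70.2601%

70.2601%


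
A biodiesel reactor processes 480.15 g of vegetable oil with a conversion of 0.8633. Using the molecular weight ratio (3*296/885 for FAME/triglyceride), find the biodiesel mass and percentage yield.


m_FAME = oil * conv * (3 * 296 / 885) = oil * conv * (888/885)
= 480.15 * 0.8633 * 888 / 885
= 415.9186 g
Y = m_FAME / oil * 100 = conv * (888/885) * 100
= 0.8633 * 888 / 885 * 100
= 86.62%

415.9186 g FAME; Y = 86.62%


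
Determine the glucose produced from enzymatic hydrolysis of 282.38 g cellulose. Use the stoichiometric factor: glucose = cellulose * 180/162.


glucose = cellulose * 180/162
= 282.38 * 180/162
= 313.7556 g

313.7556 g


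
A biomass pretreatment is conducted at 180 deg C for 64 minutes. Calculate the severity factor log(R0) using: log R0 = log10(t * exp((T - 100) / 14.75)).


logR0 = log10(t * exp((T - 100) / 14.75))
= log10(64 * exp((180 - 100) / 14.75))
= 4.1617

4.1617


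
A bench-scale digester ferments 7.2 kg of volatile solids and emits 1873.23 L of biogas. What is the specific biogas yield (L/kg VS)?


Y = V / VS
= 1873.23 / 7.2
= 260.1708 L/kg VS

260.1708 L/kg VS


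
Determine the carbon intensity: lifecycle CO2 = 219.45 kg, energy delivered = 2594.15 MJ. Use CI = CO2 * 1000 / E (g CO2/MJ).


CI = CO2 * 1000 / E
= 219.45 * 1000 / 2594.15
= 84.5942 g CO2/MJ

84.5942 g CO2/MJ


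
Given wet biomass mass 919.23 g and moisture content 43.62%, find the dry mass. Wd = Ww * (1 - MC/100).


Wd = Ww * (1 - MC/100)
= 919.23 * (1 - 43.62/100)
= 518.2619 g

518.2619 g


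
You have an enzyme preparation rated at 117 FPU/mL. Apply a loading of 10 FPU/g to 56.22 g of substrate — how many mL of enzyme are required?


V = dosage * m_sub / activity
V = 10 * 56.22 / 117
V = 4.8051 mL

4.8051 mL


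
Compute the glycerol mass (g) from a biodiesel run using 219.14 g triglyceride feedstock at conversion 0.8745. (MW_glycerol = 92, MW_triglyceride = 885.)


glycerol = oil * conv * (92/885)
= 219.14 * 0.8745 * 92 / 885
= 19.9217 g

19.9217 g


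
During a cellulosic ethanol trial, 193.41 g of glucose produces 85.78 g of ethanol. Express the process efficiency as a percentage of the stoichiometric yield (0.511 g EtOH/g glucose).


Fermentation efficiency = (actual / (0.511 * glucose)) * 100
= (85.78 / (0.511 * 193.41)) * 100
= 86.7933%

86.7933%


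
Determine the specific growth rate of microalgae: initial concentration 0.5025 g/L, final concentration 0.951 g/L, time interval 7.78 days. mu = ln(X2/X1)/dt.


mu = ln(X2/X1) / dt
= ln(0.951/0.5025) / 7.78
= 0.0820 per day

0.0820 per day


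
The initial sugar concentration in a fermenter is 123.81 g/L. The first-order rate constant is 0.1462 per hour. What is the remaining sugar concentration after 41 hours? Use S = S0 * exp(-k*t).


S = S0 * exp(-k * t)
S = 123.81 * exp(-0.1462 * 41)
S = 0.3087 g/L

0.3087 g/L


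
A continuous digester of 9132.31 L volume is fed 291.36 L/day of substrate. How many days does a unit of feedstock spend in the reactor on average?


HRT = V / Q
= 9132.31 / 291.36
= 31.3437 days

31.3437 days


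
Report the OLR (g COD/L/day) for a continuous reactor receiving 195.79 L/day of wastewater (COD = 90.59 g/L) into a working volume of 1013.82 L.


OLR = Q * S / V
= 195.79 * 90.59 / 1013.82
= 17.4948 g/L/day

17.4948 g/L/day


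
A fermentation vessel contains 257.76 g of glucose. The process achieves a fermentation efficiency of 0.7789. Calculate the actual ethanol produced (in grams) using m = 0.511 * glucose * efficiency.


Actual ethanol: m = 0.511 * 257.76 * 0.7789
m = 102.5931 g

102.5931 g


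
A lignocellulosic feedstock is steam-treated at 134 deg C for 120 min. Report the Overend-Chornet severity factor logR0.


logR0 = log10(t * exp((T - 100) / 14.75))
= log10(120 * exp((134 - 100) / 14.75))
= 3.0803

3.0803


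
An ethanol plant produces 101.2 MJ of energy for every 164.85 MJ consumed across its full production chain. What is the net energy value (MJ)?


NEV = E_out - E_in
= 101.2 - 164.85
= -63.6500 MJ

-63.6500 MJ


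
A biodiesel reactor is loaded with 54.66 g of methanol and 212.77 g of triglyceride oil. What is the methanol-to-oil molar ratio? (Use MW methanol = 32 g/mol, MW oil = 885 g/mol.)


Molar ratio = n_MeOH / n_oil = (MeOH/32) / (oil/885) = (MeOH * 885) / (32 * oil)
= (54.66 * 885) / (32 * 212.77)
= 7.1048

7.1048


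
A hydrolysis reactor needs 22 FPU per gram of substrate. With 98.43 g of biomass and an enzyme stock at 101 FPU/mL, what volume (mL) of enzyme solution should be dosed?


V = dosage * m_sub / activity
V = 22 * 98.43 / 101
V = 21.4402 mL

21.4402 mL


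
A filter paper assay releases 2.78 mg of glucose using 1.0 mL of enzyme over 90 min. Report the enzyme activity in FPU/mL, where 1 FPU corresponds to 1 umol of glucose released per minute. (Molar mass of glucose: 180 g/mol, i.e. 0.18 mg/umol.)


Activity = glucose_mg / (0.18 mg/umol * V_mL * t_min)
= 2.78 / (0.18 * 1.0 * 90)
= 0.1716 FPU/mL

0.1716 FPU/mL


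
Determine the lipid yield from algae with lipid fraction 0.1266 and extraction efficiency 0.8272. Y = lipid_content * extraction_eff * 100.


Y = lipid_content * extraction_eff * 100
= 0.1266 * 0.8272 * 100
= 10.4724%

10.4724%


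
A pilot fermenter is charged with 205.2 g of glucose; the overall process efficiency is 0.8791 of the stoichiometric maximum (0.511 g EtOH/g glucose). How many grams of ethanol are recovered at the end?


Actual ethanol: m = 0.511 * 205.2 * 0.8791
m = 92.1800 g

92.1800 g


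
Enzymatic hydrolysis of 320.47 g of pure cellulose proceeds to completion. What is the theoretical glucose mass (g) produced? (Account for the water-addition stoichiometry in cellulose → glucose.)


glucose = cellulose * 180/162
= 320.47 * 180/162
= 356.0778 g

356.0778 g


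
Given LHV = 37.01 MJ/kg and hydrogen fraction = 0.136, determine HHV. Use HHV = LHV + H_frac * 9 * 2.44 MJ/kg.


HHV = LHV + H_frac * 9 * 2.44
= 37.01 + 0.136 * 9 * 2.44
= 39.9966 MJ/kg

39.9966 MJ/kg


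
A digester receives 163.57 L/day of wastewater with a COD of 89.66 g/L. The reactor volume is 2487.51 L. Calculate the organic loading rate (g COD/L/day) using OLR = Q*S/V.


OLR = Q * S / V
= 163.57 * 89.66 / 2487.51
= 5.8957 g/L/day

5.8957 g/L/day


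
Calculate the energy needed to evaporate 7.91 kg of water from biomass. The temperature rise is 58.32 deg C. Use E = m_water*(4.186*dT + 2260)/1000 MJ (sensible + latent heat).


E = m_water * (4.186 * dT + 2260) / 1000
= 7.91 * (4.186 * 58.32 + 2260) / 1000
= 19.8076 MJ

19.8076 MJ


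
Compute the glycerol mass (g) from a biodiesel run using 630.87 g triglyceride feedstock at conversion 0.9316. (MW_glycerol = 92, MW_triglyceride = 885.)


glycerol = oil * conv * (92/885)
= 630.87 * 0.9316 * 92 / 885
= 61.0962 g

61.0962 g


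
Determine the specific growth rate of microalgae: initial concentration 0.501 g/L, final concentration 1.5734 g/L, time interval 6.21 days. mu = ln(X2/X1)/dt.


mu = ln(X2/X1) / dt
= ln(1.5734/0.501) / 6.21
= 0.1843 per day

0.1843 per day


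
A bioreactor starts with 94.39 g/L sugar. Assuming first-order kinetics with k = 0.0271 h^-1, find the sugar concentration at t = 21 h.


S = S0 * exp(-k * t)
S = 94.39 * exp(-0.0271 * 21)
S = 53.4280 g/L

53.4280 g/L


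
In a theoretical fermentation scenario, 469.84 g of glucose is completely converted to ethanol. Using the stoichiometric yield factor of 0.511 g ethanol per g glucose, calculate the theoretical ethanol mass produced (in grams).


Theoretical ethanol yield: m_EtOH = 0.511 * m_glucose
m_EtOH = 0.511 * 469.84 = 240.0882 g

240.0882 g


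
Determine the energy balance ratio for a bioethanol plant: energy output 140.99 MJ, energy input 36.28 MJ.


EROI = E_out / E_in
= 140.99 / 36.28
= 3.8862

3.8862


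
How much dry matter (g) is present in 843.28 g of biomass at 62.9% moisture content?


Wd = Ww * (1 - MC/100)
= 843.28 * (1 - 62.9/100)
= 312.8569 g

312.8569 g


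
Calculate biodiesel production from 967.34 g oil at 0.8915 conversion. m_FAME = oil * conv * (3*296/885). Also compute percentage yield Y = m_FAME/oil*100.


m_FAME = oil * conv * (3 * 296 / 885) = oil * conv * (888/885)
= 967.34 * 0.8915 * 888 / 885
= 865.3069 g
Y = m_FAME / oil * 100 = conv * (888/885) * 100
= 0.8915 * 888 / 885 * 100
= 89.45%

865.3069 g FAME; Y = 89.45%


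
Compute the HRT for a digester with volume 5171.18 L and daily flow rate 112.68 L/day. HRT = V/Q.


HRT = V / Q
= 5171.18 / 112.68
= 45.8926 days

45.8926 days


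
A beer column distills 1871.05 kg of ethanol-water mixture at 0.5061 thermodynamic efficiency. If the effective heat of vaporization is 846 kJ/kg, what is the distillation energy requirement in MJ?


E = m * 846 / (eta * 1000)
= 1871.05 * 846 / (0.5061 * 1000)
= 3127.6592 MJ

3127.6592 MJ


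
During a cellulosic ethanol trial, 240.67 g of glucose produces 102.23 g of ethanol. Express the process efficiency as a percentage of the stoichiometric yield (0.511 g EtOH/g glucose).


Fermentation efficiency = (actual / (0.511 * glucose)) * 100
= (102.23 / (0.511 * 240.67)) * 100
= 83.1257%

83.1257%


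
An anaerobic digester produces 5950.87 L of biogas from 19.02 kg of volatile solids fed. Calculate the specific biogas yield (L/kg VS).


Y = V / VS
= 5950.87 / 19.02
= 312.8743 L/kg VS

312.8743 L/kg VS


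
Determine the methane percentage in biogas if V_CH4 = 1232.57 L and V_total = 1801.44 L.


CH4% = V_CH4 / V_total * 100
= 1232.57 / 1801.44 * 100
= 68.4214%

68.4214%


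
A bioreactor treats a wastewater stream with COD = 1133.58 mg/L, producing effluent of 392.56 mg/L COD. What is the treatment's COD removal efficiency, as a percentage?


eta = (COD_in - COD_out) / COD_in * 100
= (1133.58 - 392.56) / 1133.58 * 100
= 65.3699%

65.3699%


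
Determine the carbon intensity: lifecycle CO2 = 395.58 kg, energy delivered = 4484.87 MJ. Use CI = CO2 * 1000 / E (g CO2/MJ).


CI = CO2 * 1000 / E
= 395.58 * 1000 / 4484.87
= 88.2032 g CO2/MJ

88.2032 g CO2/MJ


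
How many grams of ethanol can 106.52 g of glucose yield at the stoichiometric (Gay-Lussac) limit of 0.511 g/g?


Theoretical ethanol yield: m_EtOH = 0.511 * m_glucose
m_EtOH = 0.511 * 106.52 = 54.4317 g

54.4317 g


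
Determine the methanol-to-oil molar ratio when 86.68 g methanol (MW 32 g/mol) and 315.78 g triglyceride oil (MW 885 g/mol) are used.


Molar ratio = n_MeOH / n_oil = (MeOH/32) / (oil/885) = (MeOH * 885) / (32 * oil)
= (86.68 * 885) / (32 * 315.78)
= 7.5915

7.5915


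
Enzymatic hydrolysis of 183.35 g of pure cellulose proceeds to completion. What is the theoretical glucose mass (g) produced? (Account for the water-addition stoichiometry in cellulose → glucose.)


glucose = cellulose * 180/162
= 183.35 * 180/162
= 203.7222 g

203.7222 g


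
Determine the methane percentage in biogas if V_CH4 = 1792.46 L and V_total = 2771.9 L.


CH4% = V_CH4 / V_total * 100
= 1792.46 / 2771.9 * 100
= 64.6654%

64.6654%


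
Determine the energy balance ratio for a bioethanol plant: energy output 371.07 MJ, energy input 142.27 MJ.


EROI = E_out / E_in
= 371.07 / 142.27
= 2.6082

2.6082


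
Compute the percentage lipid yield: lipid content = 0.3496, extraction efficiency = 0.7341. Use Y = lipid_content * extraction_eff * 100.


Y = lipid_content * extraction_eff * 100
= 0.3496 * 0.7341 * 100
= 25.6641%

25.6641%


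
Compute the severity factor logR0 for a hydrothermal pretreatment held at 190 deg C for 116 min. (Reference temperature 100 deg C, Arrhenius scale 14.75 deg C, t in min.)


logR0 = log10(t * exp((T - 100) / 14.75))
= log10(116 * exp((190 - 100) / 14.75))
= 4.7144

4.7144


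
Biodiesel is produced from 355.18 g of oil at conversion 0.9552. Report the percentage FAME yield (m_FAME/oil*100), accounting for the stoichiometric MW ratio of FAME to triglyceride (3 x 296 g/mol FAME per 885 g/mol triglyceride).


m_FAME = oil * conv * (3 * 296 / 885) = oil * conv * (888/885)
= 355.18 * 0.9552 * 888 / 885
= 340.4180 g
Y = m_FAME / oil * 100 = conv * (888/885) * 100
= 0.9552 * 888 / 885 * 100
= 95.84%

95.84%


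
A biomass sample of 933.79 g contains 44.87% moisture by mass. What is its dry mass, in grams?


Wd = Ww * (1 - MC/100)
= 933.79 * (1 - 44.87/100)
= 514.7984 g

514.7984 g


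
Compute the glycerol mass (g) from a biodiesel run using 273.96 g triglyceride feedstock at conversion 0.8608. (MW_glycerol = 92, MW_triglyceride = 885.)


glycerol = oil * conv * (92/885)
= 273.96 * 0.8608 * 92 / 885
= 24.5151 g

24.5151 g


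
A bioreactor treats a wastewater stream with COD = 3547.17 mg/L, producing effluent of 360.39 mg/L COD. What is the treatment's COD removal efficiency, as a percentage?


eta = (COD_in - COD_out) / COD_in * 100
= (3547.17 - 360.39) / 3547.17 * 100
= 89.8401%

89.8401%


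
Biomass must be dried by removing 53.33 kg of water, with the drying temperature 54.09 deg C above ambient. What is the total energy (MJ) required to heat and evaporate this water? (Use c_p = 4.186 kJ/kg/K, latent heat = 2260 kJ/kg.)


E = m_water * (4.186 * dT + 2260) / 1000
= 53.33 * (4.186 * 54.09 + 2260) / 1000
= 132.6008 MJ

132.6008 MJ


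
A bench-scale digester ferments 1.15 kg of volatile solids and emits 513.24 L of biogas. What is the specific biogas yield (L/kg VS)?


Y = V / VS
= 513.24 / 1.15
= 446.2957 L/kg VS

446.2957 L/kg VS


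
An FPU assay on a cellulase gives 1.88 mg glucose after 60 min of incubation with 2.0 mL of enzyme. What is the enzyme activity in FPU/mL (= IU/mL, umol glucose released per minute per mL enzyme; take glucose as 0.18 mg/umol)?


Activity = glucose_mg / (0.18 mg/umol * V_mL * t_min)
= 1.88 / (0.18 * 2.0 * 60)
= 0.0870 FPU/mL

0.0870 FPU/mL


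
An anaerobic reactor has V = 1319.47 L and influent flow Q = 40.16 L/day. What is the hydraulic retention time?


HRT = V / Q
= 1319.47 / 40.16
= 32.8553 days

32.8553 days


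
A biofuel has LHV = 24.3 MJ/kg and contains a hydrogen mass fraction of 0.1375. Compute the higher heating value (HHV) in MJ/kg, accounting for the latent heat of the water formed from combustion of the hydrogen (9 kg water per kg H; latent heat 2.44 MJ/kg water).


HHV = LHV + H_frac * 9 * 2.44
= 24.3 + 0.1375 * 9 * 2.44
= 27.3195 MJ/kg

27.3195 MJ/kg


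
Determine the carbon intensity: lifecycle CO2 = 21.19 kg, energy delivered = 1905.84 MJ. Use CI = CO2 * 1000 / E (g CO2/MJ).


CI = CO2 * 1000 / E
= 21.19 * 1000 / 1905.84
= 11.1185 g CO2/MJ

11.1185 g CO2/MJ


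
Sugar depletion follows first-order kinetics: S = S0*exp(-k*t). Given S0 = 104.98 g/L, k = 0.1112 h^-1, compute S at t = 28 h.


S = S0 * exp(-k * t)
S = 104.98 * exp(-0.1112 * 28)
S = 4.6654 g/L

4.6654 g/L
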